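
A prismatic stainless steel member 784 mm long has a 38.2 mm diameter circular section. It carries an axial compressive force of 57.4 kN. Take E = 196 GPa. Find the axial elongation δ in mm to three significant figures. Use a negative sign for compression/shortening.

-0.200 mm

A = 1146 mm².
δ_mech = NL/(AE) = -57400·784/(1146·196000) = -0.2003 mm.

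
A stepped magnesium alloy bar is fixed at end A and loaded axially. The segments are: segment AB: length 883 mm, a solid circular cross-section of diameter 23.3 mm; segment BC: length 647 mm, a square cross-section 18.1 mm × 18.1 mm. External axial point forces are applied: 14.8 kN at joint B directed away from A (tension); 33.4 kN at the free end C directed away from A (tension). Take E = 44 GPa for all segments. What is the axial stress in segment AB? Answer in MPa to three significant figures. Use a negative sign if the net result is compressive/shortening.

Internal axial forces (sectioning from the free end, tension +): N_BC = 33.4 kN, N_AB = 48.2 kN.
A_AB = 426.4 mm².
σ_AB = N_AB/A_AB = 48200/426.4 = 113 MPa.

113 MPa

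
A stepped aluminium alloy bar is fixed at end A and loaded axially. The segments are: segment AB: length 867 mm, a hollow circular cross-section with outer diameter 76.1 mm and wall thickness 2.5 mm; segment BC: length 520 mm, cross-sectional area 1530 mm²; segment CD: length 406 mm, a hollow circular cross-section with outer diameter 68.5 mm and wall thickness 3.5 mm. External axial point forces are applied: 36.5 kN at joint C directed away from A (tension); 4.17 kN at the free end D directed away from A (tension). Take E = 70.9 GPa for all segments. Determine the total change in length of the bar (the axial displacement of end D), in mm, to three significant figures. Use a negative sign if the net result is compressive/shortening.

Internal axial forces (sectioning from the free end, tension +): N_CD = 4.17 kN, N_BC = 40.67 kN, N_AB = 40.67 kN.
A_AB = 578.1 mm².
A_CD = 714.7 mm².
δ_AB = 40670·867/(578.1·70900) = 0.8604 mm
δ_BC = 40670·520/(1530·70900) = 0.195 mm
δ_CD = 4170·406/(714.7·70900) = 0.03341 mm
δ = Σδ_i = 1.089 mm.

1.09 mm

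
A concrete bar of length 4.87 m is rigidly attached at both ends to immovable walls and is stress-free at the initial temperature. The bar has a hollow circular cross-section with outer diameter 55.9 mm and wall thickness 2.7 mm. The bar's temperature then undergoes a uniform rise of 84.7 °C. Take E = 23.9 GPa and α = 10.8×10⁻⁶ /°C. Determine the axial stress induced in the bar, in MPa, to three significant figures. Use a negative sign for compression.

-21.9 MPa

Free thermal expansion αLΔT = 10.8e-6 · 4870 · 84.7 = 4.455 mm.
The walls impose strain ε = −(4.455)/4870 = -9.1476e-04; σ = Eε = 23900 · -9.1476e-04 = -21.86 MPa.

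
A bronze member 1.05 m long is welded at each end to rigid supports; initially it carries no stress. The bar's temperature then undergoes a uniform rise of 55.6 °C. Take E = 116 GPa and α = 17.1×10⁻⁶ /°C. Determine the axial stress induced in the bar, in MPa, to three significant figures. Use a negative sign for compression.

-110 MPa

Free thermal expansion αLΔT = 17.1e-6 · 1050 · 55.6 = 0.9983 mm.
The walls impose strain ε = −(0.9983)/1050 = -9.5076e-04; σ = Eε = 116000 · -9.5076e-04 = -110.3 MPa.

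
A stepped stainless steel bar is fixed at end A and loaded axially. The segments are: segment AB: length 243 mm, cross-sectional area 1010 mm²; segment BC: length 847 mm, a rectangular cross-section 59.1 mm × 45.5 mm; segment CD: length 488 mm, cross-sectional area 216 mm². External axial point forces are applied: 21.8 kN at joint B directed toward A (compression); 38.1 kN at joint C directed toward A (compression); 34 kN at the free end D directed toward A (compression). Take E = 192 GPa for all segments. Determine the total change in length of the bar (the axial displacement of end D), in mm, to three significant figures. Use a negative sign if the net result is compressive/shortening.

-0.636 mm

Internal axial forces (sectioning from the free end, tension +): N_CD = -34 kN, N_BC = -72.1 kN, N_AB = -93.9 kN.
A_BC = 2689 mm².
δ_AB = -93900·243/(1010·192000) = -0.1177 mm
δ_BC = -72100·847/(2689·192000) = -0.1183 mm
δ_CD = -34000·488/(216·192000) = -0.4001 mm
δ = Σδ_i = -0.636 mm.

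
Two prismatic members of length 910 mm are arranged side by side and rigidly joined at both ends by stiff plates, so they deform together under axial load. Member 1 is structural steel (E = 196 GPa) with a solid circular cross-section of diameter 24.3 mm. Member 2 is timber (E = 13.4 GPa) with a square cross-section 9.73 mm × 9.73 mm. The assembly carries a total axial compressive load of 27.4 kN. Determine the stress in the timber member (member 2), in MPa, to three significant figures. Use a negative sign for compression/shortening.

-3.98 MPa

A_1 = 463.8 mm².
A_2 = 94.67 mm².
Equal strain + equilibrium ⇒ each member carries load in proportion to AE: A₁E₁ = 90900000 N, A₂E₂ = 1269000 N, ΣAE = 92170000 N.
σ₂ = P·E₂/ΣAE = -27400·13400/92170000 = -3.984 MPa.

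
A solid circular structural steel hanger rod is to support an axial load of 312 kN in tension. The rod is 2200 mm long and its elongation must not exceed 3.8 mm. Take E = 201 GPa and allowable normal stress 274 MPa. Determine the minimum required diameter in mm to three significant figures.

38.1 mm

Required area A ≥ P/σ_allow = 312000/274 = 1139 mm².
For a solid circular section, d ≥ √(4A/π) = 38.08 mm.
Elongation limit: A ≥ PL/(Eδ_allow) = 312000·2200/(201000·3.8) = 898.7 mm² ⇒ d ≥ 33.83 mm.
The stress limit governs.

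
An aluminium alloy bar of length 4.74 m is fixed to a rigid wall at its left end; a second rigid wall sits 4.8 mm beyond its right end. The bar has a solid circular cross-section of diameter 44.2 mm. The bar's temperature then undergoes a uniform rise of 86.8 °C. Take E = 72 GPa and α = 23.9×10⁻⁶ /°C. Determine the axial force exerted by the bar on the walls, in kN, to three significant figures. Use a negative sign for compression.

Free thermal expansion αLΔT = 23.9e-6 · 4740 · 86.8 = 9.833 mm.
The walls engage after the gap closes; constrained expansion = 9.833 − 4.8 = 5.033 mm.
The walls impose strain ε = −(5.033)/4740 = -1.0619e-03; σ = Eε = 72000 · -1.0619e-03 = -76.45 MPa.
Wall reaction R = σ·A = -76.45·1534 = -117300 N = -117.3 kN.

-117 kN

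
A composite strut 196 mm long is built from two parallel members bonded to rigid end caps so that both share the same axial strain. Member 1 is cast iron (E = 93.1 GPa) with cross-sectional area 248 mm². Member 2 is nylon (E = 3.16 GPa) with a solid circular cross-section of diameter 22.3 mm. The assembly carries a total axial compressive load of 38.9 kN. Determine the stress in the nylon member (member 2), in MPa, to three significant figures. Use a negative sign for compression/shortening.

-5.05 MPa

A_2 = 390.6 mm².
Equal strain + equilibrium ⇒ each member carries load in proportion to AE: A₁E₁ = 23090000 N, A₂E₂ = 1234000 N, ΣAE = 24320000 N.
σ₂ = P·E₂/ΣAE = -38900·3160/24320000 = -5.054 MPa.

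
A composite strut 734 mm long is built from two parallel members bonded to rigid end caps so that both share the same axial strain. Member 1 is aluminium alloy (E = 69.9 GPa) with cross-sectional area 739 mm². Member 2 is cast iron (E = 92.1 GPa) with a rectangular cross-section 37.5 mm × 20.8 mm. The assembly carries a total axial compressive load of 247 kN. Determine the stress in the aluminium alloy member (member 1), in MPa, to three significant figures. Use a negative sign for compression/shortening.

-140 MPa

A_2 = 780 mm².
Equal strain + equilibrium ⇒ each member carries load in proportion to AE: A₁E₁ = 51660000 N, A₂E₂ = 71840000 N, ΣAE = 123500000 N.
σ₁ = P·E₁/ΣAE = -247000·69900/123500000 = -139.8 MPa.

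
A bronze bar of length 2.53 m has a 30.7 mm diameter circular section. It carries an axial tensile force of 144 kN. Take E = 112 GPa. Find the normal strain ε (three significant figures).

A = 740.2 mm².
σ = N/A = 194.5 MPa; ε = σ/E = 194.5/112000 = 1.737e-03.

0.00174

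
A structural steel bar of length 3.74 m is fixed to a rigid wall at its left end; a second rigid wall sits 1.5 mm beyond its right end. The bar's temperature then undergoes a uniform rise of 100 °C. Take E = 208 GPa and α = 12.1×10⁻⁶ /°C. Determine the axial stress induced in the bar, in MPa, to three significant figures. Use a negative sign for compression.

-168 MPa

Free thermal expansion αLΔT = 12.1e-6 · 3740 · 100 = 4.525 mm.
The walls engage after the gap closes; constrained expansion = 4.525 − 1.5 = 3.025 mm.
The walls impose strain ε = −(3.025)/3740 = -8.0893e-04; σ = Eε = 208000 · -8.0893e-04 = -168.3 MPa.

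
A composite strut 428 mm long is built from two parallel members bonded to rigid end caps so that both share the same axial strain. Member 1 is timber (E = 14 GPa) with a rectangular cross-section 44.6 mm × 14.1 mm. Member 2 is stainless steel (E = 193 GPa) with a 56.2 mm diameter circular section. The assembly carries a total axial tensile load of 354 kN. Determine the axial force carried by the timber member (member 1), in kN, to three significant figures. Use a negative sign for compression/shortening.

6.39 kN

A_1 = 628.9 mm².
A_2 = 2481 mm².
Equal strain + equilibrium ⇒ each member carries load in proportion to AE: A₁E₁ = 8804000 N, A₂E₂ = 478800000 N, ΣAE = 487600000 N.
F₁ = P·A₁E₁/ΣAE = 354000·8804000/487600000 = 6392 N.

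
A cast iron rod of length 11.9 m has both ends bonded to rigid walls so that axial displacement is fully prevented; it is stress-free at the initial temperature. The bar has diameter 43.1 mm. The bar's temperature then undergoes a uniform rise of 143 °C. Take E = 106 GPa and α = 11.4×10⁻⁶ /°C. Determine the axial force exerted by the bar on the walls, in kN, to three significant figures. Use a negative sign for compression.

-252 kN

Free thermal expansion αLΔT = 11.4e-6 · 11900 · 143 = 19.4 mm.
The walls impose strain ε = −(19.4)/11900 = -1.6302e-03; σ = Eε = 106000 · -1.6302e-03 = -172.8 MPa.
Wall reaction R = σ·A = -172.8·1459 = -252100 N = -252.1 kN.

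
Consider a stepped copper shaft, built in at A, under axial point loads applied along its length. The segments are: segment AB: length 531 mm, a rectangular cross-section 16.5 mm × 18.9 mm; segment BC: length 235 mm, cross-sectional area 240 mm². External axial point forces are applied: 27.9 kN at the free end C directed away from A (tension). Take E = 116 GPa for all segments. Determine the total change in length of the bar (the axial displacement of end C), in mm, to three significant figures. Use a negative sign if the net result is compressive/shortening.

0.645 mm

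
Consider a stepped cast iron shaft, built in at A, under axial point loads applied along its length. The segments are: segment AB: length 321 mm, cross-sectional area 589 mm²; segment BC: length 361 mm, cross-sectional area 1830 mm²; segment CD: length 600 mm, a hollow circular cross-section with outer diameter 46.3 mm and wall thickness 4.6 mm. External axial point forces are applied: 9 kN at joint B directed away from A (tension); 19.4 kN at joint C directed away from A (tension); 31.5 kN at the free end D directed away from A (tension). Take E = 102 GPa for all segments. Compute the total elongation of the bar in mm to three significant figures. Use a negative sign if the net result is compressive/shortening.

0.726 mm

Internal axial forces (sectioning from the free end, tension +): N_CD = 31.5 kN, N_BC = 50.9 kN, N_AB = 59.9 kN.
A_CD = 602.6 mm².
δ_AB = 59900·321/(589·102000) = 0.32 mm
δ_BC = 50900·361/(1830·102000) = 0.09844 mm
δ_CD = 31500·600/(602.6·102000) = 0.3075 mm
δ = Σδ_i = 0.726 mm.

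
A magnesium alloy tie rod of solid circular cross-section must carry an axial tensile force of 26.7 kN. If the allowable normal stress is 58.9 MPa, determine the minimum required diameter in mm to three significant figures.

24.0 mm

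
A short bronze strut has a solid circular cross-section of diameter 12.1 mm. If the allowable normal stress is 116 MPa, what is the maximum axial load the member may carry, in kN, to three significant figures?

13.3 kN

A = 115 mm².
P_max = σ_allow · A = 116 · 115 = 13340 N = 13.34 kN.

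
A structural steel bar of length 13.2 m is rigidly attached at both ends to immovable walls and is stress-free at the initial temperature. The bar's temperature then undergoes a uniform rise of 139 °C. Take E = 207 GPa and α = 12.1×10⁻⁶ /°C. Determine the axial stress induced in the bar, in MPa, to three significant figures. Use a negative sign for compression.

-348 MPa

Free thermal expansion αLΔT = 12.1e-6 · 13200 · 139 = 22.2 mm.
The walls impose strain ε = −(22.2)/13200 = -1.6819e-03; σ = Eε = 207000 · -1.6819e-03 = -348.2 MPa.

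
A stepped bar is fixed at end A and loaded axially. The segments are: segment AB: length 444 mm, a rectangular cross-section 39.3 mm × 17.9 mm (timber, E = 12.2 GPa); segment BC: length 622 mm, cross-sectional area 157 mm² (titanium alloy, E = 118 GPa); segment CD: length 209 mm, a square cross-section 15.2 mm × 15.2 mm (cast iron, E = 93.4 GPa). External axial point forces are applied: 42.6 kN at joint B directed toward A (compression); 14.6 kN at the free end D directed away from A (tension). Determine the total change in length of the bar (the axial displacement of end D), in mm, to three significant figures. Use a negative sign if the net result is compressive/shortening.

Internal axial forces (sectioning from the free end, tension +): N_CD = 14.6 kN, N_BC = 14.6 kN, N_AB = -28 kN.
A_AB = 703.5 mm².
A_CD = 231 mm².
δ_AB = -28000·444/(703.5·12200) = -1.449 mm
δ_BC = 14600·622/(157·118000) = 0.4902 mm
δ_CD = 14600·209/(231·93400) = 0.1414 mm
δ = Σδ_i = -0.817 mm.

-0.817 mm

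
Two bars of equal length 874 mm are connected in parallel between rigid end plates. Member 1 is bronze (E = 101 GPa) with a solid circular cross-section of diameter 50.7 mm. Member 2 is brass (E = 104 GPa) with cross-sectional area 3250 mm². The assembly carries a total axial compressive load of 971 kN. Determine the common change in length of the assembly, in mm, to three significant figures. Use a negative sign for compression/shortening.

A_1 = 2019 mm².
Equal strain + equilibrium ⇒ each member carries load in proportion to AE: A₁E₁ = 203900000 N, A₂E₂ = 338000000 N, ΣAE = 541900000 N.
δ = PL/ΣAE = -971000·874/541900000 = -1.566 mm.

-1.57 mm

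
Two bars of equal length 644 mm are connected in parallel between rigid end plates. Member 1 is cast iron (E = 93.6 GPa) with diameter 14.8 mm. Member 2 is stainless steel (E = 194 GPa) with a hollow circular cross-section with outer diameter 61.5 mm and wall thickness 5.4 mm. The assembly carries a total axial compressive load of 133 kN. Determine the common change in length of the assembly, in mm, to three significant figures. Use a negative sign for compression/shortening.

-0.427 mm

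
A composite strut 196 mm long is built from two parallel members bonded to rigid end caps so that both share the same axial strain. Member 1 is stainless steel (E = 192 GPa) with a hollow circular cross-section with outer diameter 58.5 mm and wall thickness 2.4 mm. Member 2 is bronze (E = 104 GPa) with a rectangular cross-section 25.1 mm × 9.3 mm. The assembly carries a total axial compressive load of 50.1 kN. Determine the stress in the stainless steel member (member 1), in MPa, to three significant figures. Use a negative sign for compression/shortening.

-91.2 MPa

A_1 = 423 mm².
A_2 = 233.4 mm².
Equal strain + equilibrium ⇒ each member carries load in proportion to AE: A₁E₁ = 81210000 N, A₂E₂ = 24280000 N, ΣAE = 105500000 N.
σ₁ = P·E₁/ΣAE = -50100·192000/105500000 = -91.19 MPa.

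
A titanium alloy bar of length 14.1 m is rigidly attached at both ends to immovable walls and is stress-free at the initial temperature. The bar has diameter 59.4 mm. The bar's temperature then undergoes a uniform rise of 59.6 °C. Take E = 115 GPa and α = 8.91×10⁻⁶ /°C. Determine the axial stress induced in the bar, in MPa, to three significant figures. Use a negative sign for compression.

Free thermal expansion αLΔT = 8.91e-6 · 14100 · 59.6 = 7.488 mm.
The walls impose strain ε = −(7.488)/14100 = -5.3104e-04; σ = Eε = 115000 · -5.3104e-04 = -61.07 MPa.

-61.1 MPa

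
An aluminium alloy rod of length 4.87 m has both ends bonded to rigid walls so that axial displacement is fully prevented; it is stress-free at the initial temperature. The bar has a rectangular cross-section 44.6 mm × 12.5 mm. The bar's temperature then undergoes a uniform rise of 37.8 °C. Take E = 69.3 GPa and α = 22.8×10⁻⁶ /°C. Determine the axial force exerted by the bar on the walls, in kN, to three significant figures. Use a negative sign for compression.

Free thermal expansion αLΔT = 22.8e-6 · 4870 · 37.8 = 4.197 mm.
The walls impose strain ε = −(4.197)/4870 = -8.6184e-04; σ = Eε = 69300 · -8.6184e-04 = -59.73 MPa.
Wall reaction R = σ·A = -59.73·557.5 = -33300 N = -33.3 kN.

-33.3 kN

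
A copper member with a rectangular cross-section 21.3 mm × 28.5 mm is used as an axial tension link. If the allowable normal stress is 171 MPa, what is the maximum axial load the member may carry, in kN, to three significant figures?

104 kN

A = 607.1 mm².
P_max = σ_allow · A = 171 · 607.1 = 103800 N = 103.8 kN.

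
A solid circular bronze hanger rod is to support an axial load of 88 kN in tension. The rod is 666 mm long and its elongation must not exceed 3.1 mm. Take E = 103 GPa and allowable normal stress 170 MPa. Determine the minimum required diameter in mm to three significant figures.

Required area A ≥ P/σ_allow = 88000/170 = 517.6 mm².
For a solid circular section, d ≥ √(4A/π) = 25.67 mm.
Elongation limit: A ≥ PL/(Eδ_allow) = 88000·666/(103000·3.1) = 183.6 mm² ⇒ d ≥ 15.29 mm.
The stress limit governs.

25.7 mm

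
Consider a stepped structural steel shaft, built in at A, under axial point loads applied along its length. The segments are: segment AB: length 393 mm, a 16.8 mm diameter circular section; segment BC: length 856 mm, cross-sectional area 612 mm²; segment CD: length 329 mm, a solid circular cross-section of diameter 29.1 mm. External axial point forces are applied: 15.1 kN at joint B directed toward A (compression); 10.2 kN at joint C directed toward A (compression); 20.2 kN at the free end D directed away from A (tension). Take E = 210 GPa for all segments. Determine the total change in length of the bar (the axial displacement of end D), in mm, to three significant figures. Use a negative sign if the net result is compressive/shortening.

Internal axial forces (sectioning from the free end, tension +): N_CD = 20.2 kN, N_BC = 10 kN, N_AB = -5.1 kN.
A_AB = 221.7 mm².
A_CD = 665.1 mm².
δ_AB = -5100·393/(221.7·210000) = -0.04306 mm
δ_BC = 10000·856/(612·210000) = 0.0666 mm
δ_CD = 20200·329/(665.1·210000) = 0.04758 mm
δ = Σδ_i = 0.07113 mm.

0.0711 mm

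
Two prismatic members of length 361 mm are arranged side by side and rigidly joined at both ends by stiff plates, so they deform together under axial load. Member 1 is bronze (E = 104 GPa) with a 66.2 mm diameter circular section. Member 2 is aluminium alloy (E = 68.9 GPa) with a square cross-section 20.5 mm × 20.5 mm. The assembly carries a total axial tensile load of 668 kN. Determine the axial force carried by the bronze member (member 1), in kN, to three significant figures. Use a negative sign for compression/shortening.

618 kN

A_1 = 3442 mm².
A_2 = 420.2 mm².
Equal strain + equilibrium ⇒ each member carries load in proportion to AE: A₁E₁ = 358000000 N, A₂E₂ = 28960000 N, ΣAE = 386900000 N.
F₁ = P·A₁E₁/ΣAE = 668000·358000000/386900000 = 618000 N.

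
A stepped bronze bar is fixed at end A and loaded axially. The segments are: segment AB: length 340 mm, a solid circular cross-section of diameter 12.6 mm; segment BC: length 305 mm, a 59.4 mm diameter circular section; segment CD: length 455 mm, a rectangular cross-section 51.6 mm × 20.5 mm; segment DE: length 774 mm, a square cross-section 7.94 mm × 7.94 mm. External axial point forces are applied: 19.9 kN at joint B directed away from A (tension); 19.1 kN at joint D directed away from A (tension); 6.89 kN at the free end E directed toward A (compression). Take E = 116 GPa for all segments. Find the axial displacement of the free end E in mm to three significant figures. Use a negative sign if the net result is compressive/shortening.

0.0824 mm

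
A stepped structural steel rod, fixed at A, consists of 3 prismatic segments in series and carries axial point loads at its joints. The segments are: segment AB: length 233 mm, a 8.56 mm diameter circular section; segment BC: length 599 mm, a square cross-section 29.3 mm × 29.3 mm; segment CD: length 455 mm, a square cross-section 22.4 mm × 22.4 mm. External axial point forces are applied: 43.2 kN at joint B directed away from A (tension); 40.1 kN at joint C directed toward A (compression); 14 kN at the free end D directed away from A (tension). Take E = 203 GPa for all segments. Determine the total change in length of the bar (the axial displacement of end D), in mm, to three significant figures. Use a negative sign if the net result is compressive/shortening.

0.314 mm

Internal axial forces (sectioning from the free end, tension +): N_CD = 14 kN, N_BC = -26.1 kN, N_AB = 17.1 kN.
A_AB = 57.55 mm².
A_BC = 858.5 mm².
A_CD = 501.8 mm².
δ_AB = 17100·233/(57.55·203000) = 0.3411 mm
δ_BC = -26100·599/(858.5·203000) = -0.08971 mm
δ_CD = 14000·455/(501.8·203000) = 0.06254 mm
δ = Σδ_i = 0.3139 mm.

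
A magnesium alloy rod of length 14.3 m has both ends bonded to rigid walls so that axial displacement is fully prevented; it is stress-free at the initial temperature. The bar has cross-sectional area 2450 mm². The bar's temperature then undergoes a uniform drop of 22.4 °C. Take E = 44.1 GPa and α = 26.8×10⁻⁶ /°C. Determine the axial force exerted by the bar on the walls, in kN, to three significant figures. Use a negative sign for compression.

64.9 kN

Free thermal expansion αLΔT = 26.8e-6 · 14300 · -22.4 = -8.585 mm.
The walls impose strain ε = −(-8.585)/14300 = 6.0032e-04; σ = Eε = 44100 · 6.0032e-04 = 26.47 MPa.
Wall reaction R = σ·A = 26.47·2450 = 64860 N = 64.86 kN.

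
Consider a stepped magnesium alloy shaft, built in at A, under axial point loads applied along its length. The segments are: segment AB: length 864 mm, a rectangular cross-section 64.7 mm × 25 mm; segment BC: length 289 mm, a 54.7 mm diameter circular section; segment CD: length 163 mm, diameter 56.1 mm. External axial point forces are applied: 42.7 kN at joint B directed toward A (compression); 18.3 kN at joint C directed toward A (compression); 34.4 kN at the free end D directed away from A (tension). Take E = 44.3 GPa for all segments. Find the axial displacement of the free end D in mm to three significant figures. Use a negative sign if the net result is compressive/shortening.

-0.225 mm

Internal axial forces (sectioning from the free end, tension +): N_CD = 34.4 kN, N_BC = 16.1 kN, N_AB = -26.6 kN.
A_AB = 1618 mm².
A_BC = 2350 mm².
A_CD = 2472 mm².
δ_AB = -26600·864/(1618·44300) = -0.3207 mm
δ_BC = 16100·289/(2350·44300) = 0.04469 mm
δ_CD = 34400·163/(2472·44300) = 0.05121 mm
δ = Σδ_i = -0.2248 mm.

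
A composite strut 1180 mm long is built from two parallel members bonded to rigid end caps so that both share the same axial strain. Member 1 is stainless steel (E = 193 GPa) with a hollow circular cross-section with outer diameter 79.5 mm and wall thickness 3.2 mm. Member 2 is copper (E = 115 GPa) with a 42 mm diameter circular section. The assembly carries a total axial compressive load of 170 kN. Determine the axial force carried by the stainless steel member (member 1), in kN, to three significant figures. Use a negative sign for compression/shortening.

-81.9 kN

A_1 = 767.1 mm².
A_2 = 1385 mm².
Equal strain + equilibrium ⇒ each member carries load in proportion to AE: A₁E₁ = 148000000 N, A₂E₂ = 159300000 N, ΣAE = 307400000 N.
F₁ = P·A₁E₁/ΣAE = -170000·148000000/307400000 = -81880 N.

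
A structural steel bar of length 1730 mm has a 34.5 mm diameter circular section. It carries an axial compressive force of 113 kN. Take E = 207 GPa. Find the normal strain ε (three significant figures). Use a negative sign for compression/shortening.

A = 934.8 mm².
σ = N/A = -120.9 MPa; ε = σ/E = -120.9/207000 = -5.840e-04.

-5.84e-04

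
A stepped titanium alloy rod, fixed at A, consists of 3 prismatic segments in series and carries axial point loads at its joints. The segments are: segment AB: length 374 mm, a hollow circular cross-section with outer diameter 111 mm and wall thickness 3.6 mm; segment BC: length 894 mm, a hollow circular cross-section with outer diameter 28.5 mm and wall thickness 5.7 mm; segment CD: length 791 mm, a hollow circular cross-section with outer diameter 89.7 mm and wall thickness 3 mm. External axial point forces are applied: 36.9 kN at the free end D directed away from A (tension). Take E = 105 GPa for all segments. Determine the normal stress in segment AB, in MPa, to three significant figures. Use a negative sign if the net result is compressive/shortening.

30.4 MPa

Internal axial forces (sectioning from the free end, tension +): N_CD = 36.9 kN, N_BC = 36.9 kN, N_AB = 36.9 kN.
A_AB = 1215 mm².
σ_AB = N_AB/A_AB = 36900/1215 = 30.38 MPa.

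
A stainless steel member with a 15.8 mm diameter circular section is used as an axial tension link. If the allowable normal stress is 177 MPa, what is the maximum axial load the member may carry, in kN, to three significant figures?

A = 196.1 mm².
P_max = σ_allow · A = 177 · 196.1 = 34700 N = 34.7 kN.

34.7 kN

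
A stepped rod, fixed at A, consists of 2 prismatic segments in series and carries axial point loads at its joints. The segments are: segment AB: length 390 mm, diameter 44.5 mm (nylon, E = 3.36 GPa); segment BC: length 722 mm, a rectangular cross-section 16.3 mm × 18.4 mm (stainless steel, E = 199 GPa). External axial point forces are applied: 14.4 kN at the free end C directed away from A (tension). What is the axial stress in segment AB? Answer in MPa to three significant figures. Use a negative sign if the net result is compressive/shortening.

Internal axial forces (sectioning from the free end, tension +): N_BC = 14.4 kN, N_AB = 14.4 kN.
A_AB = 1555 mm².
σ_AB = N_AB/A_AB = 14400/1555 = 9.259 MPa.

9.26 MPa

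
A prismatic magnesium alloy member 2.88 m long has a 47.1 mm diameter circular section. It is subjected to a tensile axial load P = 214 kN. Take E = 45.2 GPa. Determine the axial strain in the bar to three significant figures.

0.00272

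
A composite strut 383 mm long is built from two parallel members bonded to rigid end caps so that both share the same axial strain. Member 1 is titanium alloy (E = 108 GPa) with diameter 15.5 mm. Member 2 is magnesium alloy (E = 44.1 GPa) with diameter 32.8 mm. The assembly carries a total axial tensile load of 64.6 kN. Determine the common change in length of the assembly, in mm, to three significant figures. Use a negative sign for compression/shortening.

0.429 mm

A_1 = 188.7 mm².
A_2 = 845 mm².
Equal strain + equilibrium ⇒ each member carries load in proportion to AE: A₁E₁ = 20380000 N, A₂E₂ = 37260000 N, ΣAE = 57640000 N.
δ = PL/ΣAE = 64600·383/57640000 = 0.4292 mm.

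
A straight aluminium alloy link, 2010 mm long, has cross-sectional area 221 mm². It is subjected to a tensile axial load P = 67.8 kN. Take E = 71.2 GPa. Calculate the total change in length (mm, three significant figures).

8.66 mm

δ_mech = NL/(AE) = 67800·2010/(221·71200) = 8.661 mm.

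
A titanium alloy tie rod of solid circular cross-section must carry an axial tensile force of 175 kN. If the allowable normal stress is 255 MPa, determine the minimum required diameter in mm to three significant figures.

Required area A ≥ P/σ_allow = 175000/255 = 686.3 mm².
For a solid circular section, d ≥ √(4A/π) = 29.56 mm.

29.6 mm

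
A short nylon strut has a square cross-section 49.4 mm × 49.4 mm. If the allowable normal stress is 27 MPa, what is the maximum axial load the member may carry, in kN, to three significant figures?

65.9 kN

A = 2440 mm².
P_max = σ_allow · A = 27 · 2440 = 65890 N = 65.89 kN.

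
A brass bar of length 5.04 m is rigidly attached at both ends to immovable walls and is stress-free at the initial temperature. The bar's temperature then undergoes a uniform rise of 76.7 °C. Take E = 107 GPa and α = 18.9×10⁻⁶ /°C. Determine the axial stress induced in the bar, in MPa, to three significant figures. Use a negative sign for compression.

-155 MPa

Free thermal expansion αLΔT = 18.9e-6 · 5040 · 76.7 = 7.306 mm.
The walls impose strain ε = −(7.306)/5040 = -1.4496e-03; σ = Eε = 107000 · -1.4496e-03 = -155.1 MPa.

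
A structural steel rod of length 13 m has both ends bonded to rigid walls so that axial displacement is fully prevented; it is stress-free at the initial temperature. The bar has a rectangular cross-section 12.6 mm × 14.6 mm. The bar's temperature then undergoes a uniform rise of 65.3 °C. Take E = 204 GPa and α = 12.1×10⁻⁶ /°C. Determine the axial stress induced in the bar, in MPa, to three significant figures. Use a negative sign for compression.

-161 MPa

Free thermal expansion αLΔT = 12.1e-6 · 13000 · 65.3 = 10.27 mm.
The walls impose strain ε = −(10.27)/13000 = -7.9013e-04; σ = Eε = 204000 · -7.9013e-04 = -161.2 MPa.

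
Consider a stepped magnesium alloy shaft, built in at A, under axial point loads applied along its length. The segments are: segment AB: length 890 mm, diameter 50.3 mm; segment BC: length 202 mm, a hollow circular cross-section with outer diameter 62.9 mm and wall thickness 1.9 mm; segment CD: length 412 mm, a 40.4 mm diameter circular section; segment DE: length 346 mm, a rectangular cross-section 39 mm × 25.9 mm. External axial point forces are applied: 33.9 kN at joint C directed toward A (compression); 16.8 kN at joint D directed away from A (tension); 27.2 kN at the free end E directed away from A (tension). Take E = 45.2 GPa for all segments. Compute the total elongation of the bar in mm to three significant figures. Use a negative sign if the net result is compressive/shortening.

0.743 mm

Internal axial forces (sectioning from the free end, tension +): N_DE = 27.2 kN, N_CD = 44 kN, N_BC = 10.1 kN, N_AB = 10.1 kN.
A_AB = 1987 mm².
A_BC = 364.1 mm².
A_CD = 1282 mm².
A_DE = 1010 mm².
δ_AB = 10100·890/(1987·45200) = 0.1001 mm
δ_BC = 10100·202/(364.1·45200) = 0.124 mm
δ_CD = 44000·412/(1282·45200) = 0.3129 mm
δ_DE = 27200·346/(1010·45200) = 0.2061 mm
δ = Σδ_i = 0.743 mm.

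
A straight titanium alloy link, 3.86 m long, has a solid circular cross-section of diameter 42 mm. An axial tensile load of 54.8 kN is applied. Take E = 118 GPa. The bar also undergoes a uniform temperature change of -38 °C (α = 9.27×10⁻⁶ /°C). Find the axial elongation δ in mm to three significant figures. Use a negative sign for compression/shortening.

-0.0658 mm

A = 1385 mm².
δ_mech = NL/(AE) = 54800·3860/(1385·118000) = 1.294 mm.
δ_thermal = αLΔT = 9.27e-6·3860·-38 = -1.36 mm.
δ = δ_mech + δ_thermal = -0.06583 mm.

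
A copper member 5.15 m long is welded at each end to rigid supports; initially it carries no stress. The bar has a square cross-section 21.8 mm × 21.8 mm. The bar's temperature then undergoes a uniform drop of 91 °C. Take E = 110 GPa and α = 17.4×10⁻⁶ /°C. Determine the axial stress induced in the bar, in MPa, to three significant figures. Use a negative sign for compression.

Free thermal expansion αLΔT = 17.4e-6 · 5150 · -91 = -8.155 mm.
The walls impose strain ε = −(-8.155)/5150 = 1.5834e-03; σ = Eε = 110000 · 1.5834e-03 = 174.2 MPa.

174 MPa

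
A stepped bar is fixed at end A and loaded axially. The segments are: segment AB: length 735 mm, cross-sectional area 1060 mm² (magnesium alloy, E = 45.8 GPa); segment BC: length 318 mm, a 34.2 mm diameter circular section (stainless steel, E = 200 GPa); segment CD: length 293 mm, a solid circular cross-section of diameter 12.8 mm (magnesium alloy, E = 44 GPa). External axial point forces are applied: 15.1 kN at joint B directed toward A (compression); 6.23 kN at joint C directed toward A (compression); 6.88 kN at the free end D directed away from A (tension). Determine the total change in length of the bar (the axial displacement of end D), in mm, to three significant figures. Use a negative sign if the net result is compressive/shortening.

Internal axial forces (sectioning from the free end, tension +): N_CD = 6.88 kN, N_BC = 0.65 kN, N_AB = -14.45 kN.
A_BC = 918.6 mm².
A_CD = 128.7 mm².
δ_AB = -14450·735/(1060·45800) = -0.2188 mm
δ_BC = 650·318/(918.6·200000) = 0.001125 mm
δ_CD = 6880·293/(128.7·44000) = 0.356 mm
δ = Σδ_i = 0.1384 mm.

0.138 mm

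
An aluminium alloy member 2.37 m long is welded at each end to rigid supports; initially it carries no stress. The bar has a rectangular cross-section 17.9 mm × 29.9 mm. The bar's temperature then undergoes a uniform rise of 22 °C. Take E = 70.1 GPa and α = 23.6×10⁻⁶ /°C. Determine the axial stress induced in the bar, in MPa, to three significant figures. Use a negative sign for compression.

Free thermal expansion αLΔT = 23.6e-6 · 2370 · 22 = 1.231 mm.
The walls impose strain ε = −(1.231)/2370 = -5.1920e-04; σ = Eε = 70100 · -5.1920e-04 = -36.4 MPa.

-36.4 MPa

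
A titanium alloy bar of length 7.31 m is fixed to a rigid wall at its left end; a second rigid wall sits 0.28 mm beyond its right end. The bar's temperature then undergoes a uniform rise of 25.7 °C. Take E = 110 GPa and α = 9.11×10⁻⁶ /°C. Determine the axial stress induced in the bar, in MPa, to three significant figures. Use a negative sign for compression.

-21.5 MPa

Free thermal expansion αLΔT = 9.11e-6 · 7310 · 25.7 = 1.711 mm.
The walls engage after the gap closes; constrained expansion = 1.711 − 0.28 = 1.431 mm.
The walls impose strain ε = −(1.431)/7310 = -1.9582e-04; σ = Eε = 110000 · -1.9582e-04 = -21.54 MPa.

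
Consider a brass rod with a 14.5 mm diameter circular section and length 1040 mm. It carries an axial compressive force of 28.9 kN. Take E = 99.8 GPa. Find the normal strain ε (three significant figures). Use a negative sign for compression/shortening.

A = 165.1 mm².
σ = N/A = -175 MPa; ε = σ/E = -175/99800 = -1.754e-03.

-0.00175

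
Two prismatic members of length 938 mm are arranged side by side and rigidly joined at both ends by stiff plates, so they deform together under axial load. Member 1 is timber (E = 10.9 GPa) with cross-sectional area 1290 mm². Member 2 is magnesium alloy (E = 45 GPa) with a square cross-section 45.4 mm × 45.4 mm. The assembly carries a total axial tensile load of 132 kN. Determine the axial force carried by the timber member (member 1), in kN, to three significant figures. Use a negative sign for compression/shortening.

17.4 kN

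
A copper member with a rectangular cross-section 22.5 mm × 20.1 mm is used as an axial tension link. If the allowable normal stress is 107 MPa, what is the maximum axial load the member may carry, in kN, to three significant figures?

A = 452.3 mm².
P_max = σ_allow · A = 107 · 452.3 = 48390 N = 48.39 kN.

48.4 kN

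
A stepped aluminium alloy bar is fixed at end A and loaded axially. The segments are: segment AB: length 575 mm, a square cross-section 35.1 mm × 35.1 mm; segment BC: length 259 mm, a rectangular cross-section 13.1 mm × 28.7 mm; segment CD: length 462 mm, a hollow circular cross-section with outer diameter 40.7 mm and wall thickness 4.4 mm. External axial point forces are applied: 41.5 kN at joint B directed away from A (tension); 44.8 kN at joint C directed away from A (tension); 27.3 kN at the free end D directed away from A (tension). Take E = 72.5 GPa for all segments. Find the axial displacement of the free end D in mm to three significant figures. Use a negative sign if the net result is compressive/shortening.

Internal axial forces (sectioning from the free end, tension +): N_CD = 27.3 kN, N_BC = 72.1 kN, N_AB = 113.6 kN.
A_AB = 1232 mm².
A_BC = 376 mm².
A_CD = 501.8 mm².
δ_AB = 113600·575/(1232·72500) = 0.7313 mm
δ_BC = 72100·259/(376·72500) = 0.6851 mm
δ_CD = 27300·462/(501.8·72500) = 0.3467 mm
δ = Σδ_i = 1.763 mm.

1.76 mm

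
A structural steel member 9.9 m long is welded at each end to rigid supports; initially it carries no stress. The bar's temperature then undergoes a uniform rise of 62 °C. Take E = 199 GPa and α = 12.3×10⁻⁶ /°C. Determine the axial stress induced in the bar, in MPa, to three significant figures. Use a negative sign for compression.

Free thermal expansion αLΔT = 12.3e-6 · 9900 · 62 = 7.55 mm.
The walls impose strain ε = −(7.55)/9900 = -7.6260e-04; σ = Eε = 199000 · -7.6260e-04 = -151.8 MPa.

-152 MPa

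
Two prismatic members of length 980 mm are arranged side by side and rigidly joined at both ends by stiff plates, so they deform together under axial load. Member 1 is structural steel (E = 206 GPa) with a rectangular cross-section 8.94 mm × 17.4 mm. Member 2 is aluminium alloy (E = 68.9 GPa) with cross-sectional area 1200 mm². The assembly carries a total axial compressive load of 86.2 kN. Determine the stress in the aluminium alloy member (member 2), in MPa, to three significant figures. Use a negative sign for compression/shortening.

-51.8 MPa

A_1 = 155.6 mm².
Equal strain + equilibrium ⇒ each member carries load in proportion to AE: A₁E₁ = 32040000 N, A₂E₂ = 82680000 N, ΣAE = 114700000 N.
σ₂ = P·E₂/ΣAE = -86200·68900/114700000 = -51.77 MPa.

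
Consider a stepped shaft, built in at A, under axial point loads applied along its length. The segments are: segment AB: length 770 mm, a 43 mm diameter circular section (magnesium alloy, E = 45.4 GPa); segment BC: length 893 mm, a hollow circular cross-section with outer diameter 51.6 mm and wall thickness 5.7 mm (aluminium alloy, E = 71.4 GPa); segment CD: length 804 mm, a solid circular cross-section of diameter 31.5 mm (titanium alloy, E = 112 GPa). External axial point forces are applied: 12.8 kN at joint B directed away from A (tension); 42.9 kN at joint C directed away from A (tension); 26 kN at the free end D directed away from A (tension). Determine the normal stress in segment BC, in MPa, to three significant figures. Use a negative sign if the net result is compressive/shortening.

83.8 MPa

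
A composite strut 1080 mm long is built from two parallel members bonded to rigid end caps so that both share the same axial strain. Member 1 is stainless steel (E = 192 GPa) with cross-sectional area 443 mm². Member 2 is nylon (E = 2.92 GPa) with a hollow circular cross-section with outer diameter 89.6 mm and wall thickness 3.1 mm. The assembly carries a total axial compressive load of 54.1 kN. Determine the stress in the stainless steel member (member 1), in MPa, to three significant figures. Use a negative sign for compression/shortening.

-119 MPa

A_2 = 842.4 mm².
Equal strain + equilibrium ⇒ each member carries load in proportion to AE: A₁E₁ = 85060000 N, A₂E₂ = 2460000 N, ΣAE = 87520000 N.
σ₁ = P·E₁/ΣAE = -54100·192000/87520000 = -118.7 MPa.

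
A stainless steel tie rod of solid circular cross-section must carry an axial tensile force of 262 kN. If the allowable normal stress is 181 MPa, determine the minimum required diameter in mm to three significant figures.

Required area A ≥ P/σ_allow = 262000/181 = 1448 mm².
For a solid circular section, d ≥ √(4A/π) = 42.93 mm.

42.9 mm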